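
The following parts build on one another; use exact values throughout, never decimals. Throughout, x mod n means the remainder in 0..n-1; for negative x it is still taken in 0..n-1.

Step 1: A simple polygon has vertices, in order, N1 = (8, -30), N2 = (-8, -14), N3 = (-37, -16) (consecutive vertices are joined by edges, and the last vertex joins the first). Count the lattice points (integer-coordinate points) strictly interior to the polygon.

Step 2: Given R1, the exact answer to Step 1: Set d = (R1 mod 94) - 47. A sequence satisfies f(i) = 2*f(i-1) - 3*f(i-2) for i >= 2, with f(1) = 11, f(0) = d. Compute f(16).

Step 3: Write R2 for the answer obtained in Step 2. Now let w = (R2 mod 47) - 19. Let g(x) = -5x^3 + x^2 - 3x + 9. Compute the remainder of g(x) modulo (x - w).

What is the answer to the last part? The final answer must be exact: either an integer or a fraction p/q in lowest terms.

Step 1: cross terms: (8*-14 - -8*-30)=-352, (-8*-16 - -37*-14)=-390, (-37*-30 - 8*-16)=1238; twice the area = |496| = 496; area = 248; boundary points = 16 + 1 + 1 = 18; strictly interior points = area - boundary/2 + 1 = 240; answer 240
Step 2: R1 = 240; d = 5; f(2) = 2*(11) - 3*(5) = 7; iterating: f(2)=7, f(3)=-19, f(4)=-59, f(5)=-61, f(6)=55, f(7)=293, f(8)=421, f(9)=-37, f(10)=-1337, f(11)=-2563, f(12)=-1115, f(13)=5459, f(14)=14263, f(15)=12149, f(16)=-18491; answer -18491
Step 3: R2 = -18491; w = 8; remainder = value at the root: -5*(8)^3 + 1*(8)^2 - 3*(8)^1 + 9 = (-2560) + (64) + (-24) + (9) = -2511; answer -2511

-2511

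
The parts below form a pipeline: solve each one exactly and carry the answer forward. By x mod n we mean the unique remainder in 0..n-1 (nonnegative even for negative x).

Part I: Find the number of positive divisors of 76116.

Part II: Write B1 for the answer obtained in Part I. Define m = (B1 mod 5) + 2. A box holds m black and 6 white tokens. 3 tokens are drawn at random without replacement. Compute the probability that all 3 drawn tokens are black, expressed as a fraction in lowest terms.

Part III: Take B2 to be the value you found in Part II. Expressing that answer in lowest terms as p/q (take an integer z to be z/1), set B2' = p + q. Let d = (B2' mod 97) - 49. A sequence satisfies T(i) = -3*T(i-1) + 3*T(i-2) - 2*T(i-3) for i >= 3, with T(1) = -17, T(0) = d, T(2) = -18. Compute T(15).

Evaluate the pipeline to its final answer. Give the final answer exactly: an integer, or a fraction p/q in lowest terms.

456021591

Part I: 76116 = 2^2 * 3 * 6343; number of divisors = (2+1) * (1+1) * (1+1) = 12; answer 12
Part II: B1 = 12; m = 4; total draws C(10,3) = 120; favorable C(4,3) = 4; P = 1/30; answer 1/30
Part III: B2 = 1/30; threaded value p + q = 31; d = -18; T(3) = -3*(-18) + 3*(-17) - 2*(-18) = 39; iterating: T(3)=39, T(4)=-137, T(5)=564, T(6)=-2181, T(7)=8509, T(8)=-33198, T(9)=129483, T(10)=-505061, T(11)=1970028, T(12)=-7684233, T(13)=29972905, T(14)=-116911470, T(15)=456021591; answer 456021591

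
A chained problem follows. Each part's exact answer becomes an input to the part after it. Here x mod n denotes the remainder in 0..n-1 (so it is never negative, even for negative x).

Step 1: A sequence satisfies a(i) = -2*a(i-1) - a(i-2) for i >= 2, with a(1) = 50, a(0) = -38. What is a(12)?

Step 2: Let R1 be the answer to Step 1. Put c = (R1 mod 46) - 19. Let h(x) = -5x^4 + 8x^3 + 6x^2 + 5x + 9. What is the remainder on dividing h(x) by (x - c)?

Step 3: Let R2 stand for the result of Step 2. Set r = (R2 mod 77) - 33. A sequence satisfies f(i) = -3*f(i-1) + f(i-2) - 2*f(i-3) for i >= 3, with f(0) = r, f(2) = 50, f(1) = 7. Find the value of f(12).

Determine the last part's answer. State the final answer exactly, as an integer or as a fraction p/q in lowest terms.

Step 1: a(2) = -2*(50) - 1*(-38) = -62; iterating: a(2)=-62, a(3)=74, a(4)=-86, a(5)=98, a(6)=-110, a(7)=122, a(8)=-134, a(9)=146, a(10)=-158, a(11)=170, a(12)=-182; answer -182
Step 2: R1 = -182; c = -17; remainder = value at the root: -5*(-17)^4 + 8*(-17)^3 + 6*(-17)^2 + 5*(-17)^1 + 9 = (-417605) + (-39304) + (1734) + (-85) + (9) = -455251; answer -455251
Step 3: R2 = -455251; r = 17; f(3) = -3*(50) + 1*(7) - 2*(17) = -177; iterating: f(3)=-177, f(4)=567, f(5)=-1978, f(6)=6855, f(7)=-23677, f(8)=81842, f(9)=-282913, f(10)=977935, f(11)=-3380402, f(12)=11684967; answer 11684967

11684967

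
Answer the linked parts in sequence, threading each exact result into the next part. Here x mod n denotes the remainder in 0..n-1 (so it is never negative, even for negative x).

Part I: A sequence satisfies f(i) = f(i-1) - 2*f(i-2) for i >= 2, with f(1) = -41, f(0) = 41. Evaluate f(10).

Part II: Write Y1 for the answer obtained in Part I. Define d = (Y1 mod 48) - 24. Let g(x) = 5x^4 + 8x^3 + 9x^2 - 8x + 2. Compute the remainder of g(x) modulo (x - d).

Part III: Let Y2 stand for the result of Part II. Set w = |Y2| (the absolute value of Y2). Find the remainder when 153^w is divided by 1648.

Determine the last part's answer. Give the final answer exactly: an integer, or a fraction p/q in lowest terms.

Part I: f(2) = 1*(-41) - 2*(41) = -123; iterating: f(2)=-123, f(3)=-41, f(4)=205, f(5)=287, f(6)=-123, f(7)=-697, f(8)=-451, f(9)=943, f(10)=1845; answer 1845
Part II: Y1 = 1845; d = -3; remainder = value at the root: 5*(-3)^4 + 8*(-3)^3 + 9*(-3)^2 - 8*(-3)^1 + 2 = (405) + (-216) + (81) + (24) + (2) = 296; answer 296
Part III: Y2 = 296; w = 296; squarings mod 1648: 153^1=153, 153^2=337, 153^4=1505, 153^8=673, 153^16=1377, 153^32=929, 153^64=1137, 153^128=737, 153^256=977; 153^296 = 153^8 * 153^32 * 153^256 = 865 (mod 1648); answer 865

865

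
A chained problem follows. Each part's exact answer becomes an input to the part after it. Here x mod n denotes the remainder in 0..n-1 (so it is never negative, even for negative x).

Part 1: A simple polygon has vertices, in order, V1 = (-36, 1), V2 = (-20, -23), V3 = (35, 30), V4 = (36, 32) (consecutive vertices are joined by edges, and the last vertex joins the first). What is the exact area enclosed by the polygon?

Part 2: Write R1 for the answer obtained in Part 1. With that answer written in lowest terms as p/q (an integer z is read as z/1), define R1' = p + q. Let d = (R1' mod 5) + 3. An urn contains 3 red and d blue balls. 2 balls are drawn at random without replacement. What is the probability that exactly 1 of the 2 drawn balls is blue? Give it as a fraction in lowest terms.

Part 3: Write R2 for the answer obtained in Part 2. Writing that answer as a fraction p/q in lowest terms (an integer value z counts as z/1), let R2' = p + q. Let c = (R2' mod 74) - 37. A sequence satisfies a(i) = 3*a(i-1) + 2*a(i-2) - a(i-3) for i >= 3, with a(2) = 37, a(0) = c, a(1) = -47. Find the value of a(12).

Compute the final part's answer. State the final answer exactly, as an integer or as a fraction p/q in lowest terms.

Part 1: cross terms: (-36*-23 - -20*1)=848, (-20*30 - 35*-23)=205, (35*32 - 36*30)=40, (36*1 - -36*32)=1188; twice the area = |2281| = 2281; area = 2281/2; answer 2281/2
Part 2: R1 = 2281/2; threaded value p + q = 2283; d = 6; total draws C(9,2) = 36; favorable C(6,1)*C(3,1) = 18; P = 1/2; answer 1/2
Part 3: R2 = 1/2; threaded value p + q = 3; c = -34; a(3) = 3*(37) + 2*(-47) - 1*(-34) = 51; iterating: a(3)=51, a(4)=274, a(5)=887, a(6)=3158, a(7)=10974, a(8)=38351, a(9)=133843, a(10)=467257, a(11)=1631106, a(12)=5693989; answer 5693989

5693989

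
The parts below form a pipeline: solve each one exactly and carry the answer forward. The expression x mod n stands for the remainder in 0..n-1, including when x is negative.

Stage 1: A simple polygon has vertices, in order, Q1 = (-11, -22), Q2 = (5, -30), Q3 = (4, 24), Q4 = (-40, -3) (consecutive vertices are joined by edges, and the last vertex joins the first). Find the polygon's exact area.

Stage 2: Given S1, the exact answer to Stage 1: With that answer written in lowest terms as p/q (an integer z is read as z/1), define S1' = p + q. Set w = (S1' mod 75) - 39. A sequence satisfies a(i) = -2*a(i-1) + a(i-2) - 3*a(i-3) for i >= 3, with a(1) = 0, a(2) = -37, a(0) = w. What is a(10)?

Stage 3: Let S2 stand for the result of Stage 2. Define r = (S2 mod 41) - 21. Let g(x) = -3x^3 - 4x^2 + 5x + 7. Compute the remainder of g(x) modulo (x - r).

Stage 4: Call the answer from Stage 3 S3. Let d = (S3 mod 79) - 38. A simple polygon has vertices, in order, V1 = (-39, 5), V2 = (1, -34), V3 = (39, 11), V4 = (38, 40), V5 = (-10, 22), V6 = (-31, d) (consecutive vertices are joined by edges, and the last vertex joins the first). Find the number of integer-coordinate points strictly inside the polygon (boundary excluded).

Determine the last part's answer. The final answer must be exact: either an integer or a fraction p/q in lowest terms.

Stage 1: cross terms: (-11*-30 - 5*-22)=440, (5*24 - 4*-30)=240, (4*-3 - -40*24)=948, (-40*-22 - -11*-3)=847; twice the area = |2475| = 2475; area = 2475/2; answer 2475/2
Stage 2: S1 = 2475/2; threaded value p + q = 2477; w = -37; a(3) = -2*(-37) + 1*(0) - 3*(-37) = 185; iterating: a(3)=185, a(4)=-407, a(5)=1110, a(6)=-3182, a(7)=8695, a(8)=-23902, a(9)=66045, a(10)=-182077; answer -182077
Stage 3: S2 = -182077; r = -17; remainder = value at the root: -3*(-17)^3 - 4*(-17)^2 + 5*(-17)^1 + 7 = (14739) + (-1156) + (-85) + (7) = 13505; answer 13505
Stage 4: S3 = 13505; d = 37; cross terms: (-39*-34 - 1*5)=1321, (1*11 - 39*-34)=1337, (39*40 - 38*11)=1142, (38*22 - -10*40)=1236, (-10*37 - -31*22)=312, (-31*5 - -39*37)=1288; twice the area = |6636| = 6636; area = 3318; boundary points = 1 + 1 + 1 + 6 + 3 + 8 = 20; strictly interior points = area - boundary/2 + 1 = 3309; answer 3309

3309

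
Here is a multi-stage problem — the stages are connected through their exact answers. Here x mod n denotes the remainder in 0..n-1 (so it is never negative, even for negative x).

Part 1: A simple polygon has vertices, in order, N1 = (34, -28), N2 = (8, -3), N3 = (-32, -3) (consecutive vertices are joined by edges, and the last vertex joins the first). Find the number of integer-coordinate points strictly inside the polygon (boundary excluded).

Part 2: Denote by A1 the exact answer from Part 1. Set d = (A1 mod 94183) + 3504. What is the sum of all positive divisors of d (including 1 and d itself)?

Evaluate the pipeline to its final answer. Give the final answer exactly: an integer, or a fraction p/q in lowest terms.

10416

Part 1: cross terms: (34*-3 - 8*-28)=122, (8*-3 - -32*-3)=-120, (-32*-28 - 34*-3)=998; twice the area = |1000| = 1000; area = 500; boundary points = 1 + 40 + 1 = 42; strictly interior points = area - boundary/2 + 1 = 480; answer 480
Part 2: A1 = 480; d = 3984; 3984 = 2^4 * 3 * 83; sigma = (1 + 2 + 4 + 8 + 16) * (1 + 3) * (1 + 83) = 31 * 4 * 84 = 10416; answer 10416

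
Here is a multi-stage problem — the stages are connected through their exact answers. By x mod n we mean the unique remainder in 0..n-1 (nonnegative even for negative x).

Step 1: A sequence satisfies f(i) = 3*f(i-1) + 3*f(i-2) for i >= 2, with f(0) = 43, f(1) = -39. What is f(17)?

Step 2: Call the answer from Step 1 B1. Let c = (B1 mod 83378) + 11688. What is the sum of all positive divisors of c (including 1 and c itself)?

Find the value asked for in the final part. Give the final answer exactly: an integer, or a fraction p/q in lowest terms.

98154

Step 1: f(2) = 3*(-39) + 3*(43) = 12; iterating: f(2)=12, f(3)=-81, f(4)=-207, f(5)=-864, f(6)=-3213, f(7)=-12231, f(8)=-46332, f(9)=-175689, f(10)=-666063, f(11)=-2525256, f(12)=-9573957, f(13)=-36297639, f(14)=-137614788, f(15)=-521737281, f(16)=-1978056207, f(17)=-7499380464; answer -7499380464
Step 2: B1 = -7499380464; c = 65434; 65434 = 2 * 32717; sigma = (1 + 2) * (1 + 32717) = 3 * 32718 = 98154; answer 98154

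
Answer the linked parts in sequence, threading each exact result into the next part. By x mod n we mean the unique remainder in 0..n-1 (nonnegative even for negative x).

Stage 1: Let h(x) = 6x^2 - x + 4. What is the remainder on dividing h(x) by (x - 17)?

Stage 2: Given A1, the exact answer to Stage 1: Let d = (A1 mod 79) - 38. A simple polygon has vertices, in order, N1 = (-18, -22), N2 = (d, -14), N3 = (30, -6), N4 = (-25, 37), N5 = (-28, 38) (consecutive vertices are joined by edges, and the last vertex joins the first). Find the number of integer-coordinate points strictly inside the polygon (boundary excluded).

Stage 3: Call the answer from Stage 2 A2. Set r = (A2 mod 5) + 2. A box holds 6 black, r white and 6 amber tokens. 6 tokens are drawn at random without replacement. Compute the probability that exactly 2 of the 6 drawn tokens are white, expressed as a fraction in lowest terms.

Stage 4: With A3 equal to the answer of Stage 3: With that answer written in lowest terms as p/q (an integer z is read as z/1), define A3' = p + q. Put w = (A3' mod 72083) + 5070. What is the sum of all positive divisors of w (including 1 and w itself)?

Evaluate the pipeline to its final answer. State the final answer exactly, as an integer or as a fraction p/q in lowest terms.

14208

Stage 1: remainder = value at the root: 6*(17)^2 - 1*(17)^1 + 4 = (1734) + (-17) + (4) = 1721; answer 1721
Stage 2: A1 = 1721; d = 24; cross terms: (-18*-14 - 24*-22)=780, (24*-6 - 30*-14)=276, (30*37 - -25*-6)=960, (-25*38 - -28*37)=86, (-28*-22 - -18*38)=1300; twice the area = |3402| = 3402; area = 1701; boundary points = 2 + 2 + 1 + 1 + 10 = 16; strictly interior points = area - boundary/2 + 1 = 1694; answer 1694
Stage 3: A2 = 1694; r = 6; total draws C(18,6) = 18564; favorable C(6,2)*C(12,4) = 7425; P = 2475/6188; answer 2475/6188
Stage 4: A3 = 2475/6188; threaded value p + q = 8663; w = 13733; 13733 = 31 * 443; sigma = (1 + 31) * (1 + 443) = 32 * 444 = 14208; answer 14208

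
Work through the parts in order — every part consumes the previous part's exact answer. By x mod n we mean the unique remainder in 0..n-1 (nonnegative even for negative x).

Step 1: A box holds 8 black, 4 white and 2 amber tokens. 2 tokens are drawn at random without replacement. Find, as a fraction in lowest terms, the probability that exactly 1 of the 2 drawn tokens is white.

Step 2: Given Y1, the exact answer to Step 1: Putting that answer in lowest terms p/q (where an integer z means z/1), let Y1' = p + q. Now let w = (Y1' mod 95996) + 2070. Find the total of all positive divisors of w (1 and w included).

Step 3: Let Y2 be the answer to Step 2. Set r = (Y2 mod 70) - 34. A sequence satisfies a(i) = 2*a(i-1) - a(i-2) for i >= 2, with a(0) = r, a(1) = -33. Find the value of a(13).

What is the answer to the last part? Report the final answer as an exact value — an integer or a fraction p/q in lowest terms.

Step 1: total draws C(14,2) = 91; favorable C(4,1)*C(10,1) = 40; P = 40/91; answer 40/91
Step 2: Y1 = 40/91; threaded value p + q = 131; w = 2201; 2201 = 31 * 71; sigma = (1 + 31) * (1 + 71) = 32 * 72 = 2304; answer 2304
Step 3: Y2 = 2304; r = 30; a(2) = 2*(-33) - 1*(30) = -96; iterating: a(2)=-96, a(3)=-159, a(4)=-222, a(5)=-285, a(6)=-348, a(7)=-411, a(8)=-474, a(9)=-537, a(10)=-600, a(11)=-663, a(12)=-726, a(13)=-789; answer -789

-789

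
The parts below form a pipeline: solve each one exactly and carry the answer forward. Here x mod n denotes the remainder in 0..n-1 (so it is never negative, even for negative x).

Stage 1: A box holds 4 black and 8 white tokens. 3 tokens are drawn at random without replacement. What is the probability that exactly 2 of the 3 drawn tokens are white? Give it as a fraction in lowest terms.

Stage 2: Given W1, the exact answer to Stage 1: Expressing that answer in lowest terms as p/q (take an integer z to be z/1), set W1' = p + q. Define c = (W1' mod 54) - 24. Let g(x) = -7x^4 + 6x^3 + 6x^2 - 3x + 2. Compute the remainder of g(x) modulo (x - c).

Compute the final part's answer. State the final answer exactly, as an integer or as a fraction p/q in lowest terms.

Stage 1: total draws C(12,3) = 220; favorable C(8,2)*C(4,1) = 112; P = 28/55; answer 28/55
Stage 2: W1 = 28/55; threaded value p + q = 83; c = 5; remainder = value at the root: -7*(5)^4 + 6*(5)^3 + 6*(5)^2 - 3*(5)^1 + 2 = (-4375) + (750) + (150) + (-15) + (2) = -3488; answer -3488

-3488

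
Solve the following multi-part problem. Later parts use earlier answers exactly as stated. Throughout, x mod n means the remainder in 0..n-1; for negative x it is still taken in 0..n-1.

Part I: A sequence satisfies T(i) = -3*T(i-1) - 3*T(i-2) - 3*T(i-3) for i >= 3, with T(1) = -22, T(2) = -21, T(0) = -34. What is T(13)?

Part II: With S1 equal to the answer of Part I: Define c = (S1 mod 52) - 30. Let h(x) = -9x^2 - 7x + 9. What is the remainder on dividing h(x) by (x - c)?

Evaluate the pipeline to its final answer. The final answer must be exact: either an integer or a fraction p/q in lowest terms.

-511

Part I: T(3) = -3*(-21) - 3*(-22) - 3*(-34) = 231; iterating: T(3)=231, T(4)=-564, T(5)=1062, T(6)=-2187, T(7)=5067, T(8)=-11826, T(9)=26838, T(10)=-60237, T(11)=135675, T(12)=-306828, T(13)=694170; answer 694170
Part II: S1 = 694170; c = -8; remainder = value at the root: -9*(-8)^2 - 7*(-8)^1 + 9 = (-576) + (56) + (9) = -511; answer -511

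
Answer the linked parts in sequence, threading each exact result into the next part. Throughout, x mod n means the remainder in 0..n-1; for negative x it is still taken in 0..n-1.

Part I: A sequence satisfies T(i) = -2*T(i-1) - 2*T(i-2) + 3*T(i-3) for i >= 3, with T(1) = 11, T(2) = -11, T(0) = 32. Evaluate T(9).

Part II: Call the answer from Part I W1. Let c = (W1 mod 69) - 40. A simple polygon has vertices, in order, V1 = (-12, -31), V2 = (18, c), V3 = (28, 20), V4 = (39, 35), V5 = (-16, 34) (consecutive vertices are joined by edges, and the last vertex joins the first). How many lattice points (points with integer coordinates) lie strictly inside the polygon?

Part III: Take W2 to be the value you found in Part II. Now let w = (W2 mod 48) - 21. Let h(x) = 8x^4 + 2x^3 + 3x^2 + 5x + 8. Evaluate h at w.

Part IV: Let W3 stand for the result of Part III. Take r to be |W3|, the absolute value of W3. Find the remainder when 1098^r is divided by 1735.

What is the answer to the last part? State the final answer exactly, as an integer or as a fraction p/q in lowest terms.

Part I: T(3) = -2*(-11) - 2*(11) + 3*(32) = 96; iterating: T(3)=96, T(4)=-137, T(5)=49, T(6)=464, T(7)=-1437, T(8)=2093, T(9)=80; answer 80
Part II: W1 = 80; c = -29; cross terms: (-12*-29 - 18*-31)=906, (18*20 - 28*-29)=1172, (28*35 - 39*20)=200, (39*34 - -16*35)=1886, (-16*-31 - -12*34)=904; twice the area = |5068| = 5068; area = 2534; boundary points = 2 + 1 + 1 + 1 + 1 = 6; strictly interior points = area - boundary/2 + 1 = 2532; answer 2532
Part III: W2 = 2532; w = 15; 8*(15)^4 + 2*(15)^3 + 3*(15)^2 + 5*(15)^1 + 8 = (405000) + (6750) + (675) + (75) + (8) = 412508; answer 412508
Part IV: W3 = 412508; r = 412508; squarings mod 1735: 1098^1=1098, 1098^2=1514, 1098^4=261, 1098^8=456, 1098^16=1471, 1098^32=296, 1098^64=866, 1098^128=436, 1098^256=981, 1098^512=1171, 1098^1024=591, 1098^2048=546, 1098^4096=1431, 1098^8192=461, 1098^16384=851, 1098^32768=706, 1098^65536=491, 1098^131072=1651, 1098^262144=116; 1098^412508 = 1098^4 * 1098^8 * 1098^16 * 1098^64 * 1098^256 * 1098^512 * 1098^2048 * 1098^16384 * 1098^131072 * 1098^262144 = 181 (mod 1735); answer 181

181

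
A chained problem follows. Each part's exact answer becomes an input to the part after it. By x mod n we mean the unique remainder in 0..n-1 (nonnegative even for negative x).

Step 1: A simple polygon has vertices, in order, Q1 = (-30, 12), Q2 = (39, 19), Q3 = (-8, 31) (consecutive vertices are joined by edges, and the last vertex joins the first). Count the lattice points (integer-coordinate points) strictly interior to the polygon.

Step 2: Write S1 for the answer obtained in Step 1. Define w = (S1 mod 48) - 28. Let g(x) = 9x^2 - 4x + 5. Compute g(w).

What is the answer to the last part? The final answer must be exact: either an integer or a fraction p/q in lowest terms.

Step 1: cross terms: (-30*19 - 39*12)=-1038, (39*31 - -8*19)=1361, (-8*12 - -30*31)=834; twice the area = |1157| = 1157; area = 1157/2; boundary points = 1 + 1 + 1 = 3; strictly interior points = area - boundary/2 + 1 = 578; answer 578
Step 2: S1 = 578; w = -26; 9*(-26)^2 - 4*(-26)^1 + 5 = (6084) + (104) + (5) = 6193; answer 6193

6193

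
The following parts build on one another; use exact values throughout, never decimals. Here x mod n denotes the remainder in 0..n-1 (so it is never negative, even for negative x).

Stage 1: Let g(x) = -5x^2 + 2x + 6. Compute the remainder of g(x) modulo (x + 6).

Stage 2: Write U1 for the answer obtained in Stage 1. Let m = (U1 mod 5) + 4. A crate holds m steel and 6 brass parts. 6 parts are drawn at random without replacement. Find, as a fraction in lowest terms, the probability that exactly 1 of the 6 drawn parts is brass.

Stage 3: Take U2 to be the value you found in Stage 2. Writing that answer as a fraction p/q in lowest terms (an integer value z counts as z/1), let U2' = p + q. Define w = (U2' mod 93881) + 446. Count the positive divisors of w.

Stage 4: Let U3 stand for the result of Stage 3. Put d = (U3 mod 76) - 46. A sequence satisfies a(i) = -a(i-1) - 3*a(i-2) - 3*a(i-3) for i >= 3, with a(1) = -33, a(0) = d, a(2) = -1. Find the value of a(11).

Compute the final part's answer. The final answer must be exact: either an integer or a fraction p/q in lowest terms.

15400

Stage 1: remainder = value at the root: -5*(-6)^2 + 2*(-6)^1 + 6 = (-180) + (-12) + (6) = -186; answer -186
Stage 2: U1 = -186; m = 8; total draws C(14,6) = 3003; favorable C(6,1)*C(8,5) = 336; P = 16/143; answer 16/143
Stage 3: U2 = 16/143; threaded value p + q = 159; w = 605; 605 = 5 * 11^2; number of divisors = (1+1) * (2+1) = 6; answer 6
Stage 4: U3 = 6; d = -40; a(3) = -1*(-1) - 3*(-33) - 3*(-40) = 220; iterating: a(3)=220, a(4)=-118, a(5)=-539, a(6)=233, a(7)=1738, a(8)=-820, a(9)=-5093, a(10)=2339, a(11)=15400; answer 15400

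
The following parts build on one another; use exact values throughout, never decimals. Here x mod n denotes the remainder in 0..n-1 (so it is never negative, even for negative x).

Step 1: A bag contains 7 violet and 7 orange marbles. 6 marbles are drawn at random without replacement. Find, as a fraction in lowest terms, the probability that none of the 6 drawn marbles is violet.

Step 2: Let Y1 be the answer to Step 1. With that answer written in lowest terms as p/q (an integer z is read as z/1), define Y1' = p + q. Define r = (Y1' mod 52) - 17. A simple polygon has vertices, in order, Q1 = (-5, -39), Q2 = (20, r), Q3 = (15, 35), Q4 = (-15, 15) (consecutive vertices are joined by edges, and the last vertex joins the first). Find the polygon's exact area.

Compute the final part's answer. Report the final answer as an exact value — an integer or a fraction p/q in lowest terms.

1475

Step 1: total draws C(14,6) = 3003; favorable C(7,6) = 7; P = 1/429; answer 1/429
Step 2: Y1 = 1/429; threaded value p + q = 430; r = -3; cross terms: (-5*-3 - 20*-39)=795, (20*35 - 15*-3)=745, (15*15 - -15*35)=750, (-15*-39 - -5*15)=660; twice the area = |2950| = 2950; area = 1475; answer 1475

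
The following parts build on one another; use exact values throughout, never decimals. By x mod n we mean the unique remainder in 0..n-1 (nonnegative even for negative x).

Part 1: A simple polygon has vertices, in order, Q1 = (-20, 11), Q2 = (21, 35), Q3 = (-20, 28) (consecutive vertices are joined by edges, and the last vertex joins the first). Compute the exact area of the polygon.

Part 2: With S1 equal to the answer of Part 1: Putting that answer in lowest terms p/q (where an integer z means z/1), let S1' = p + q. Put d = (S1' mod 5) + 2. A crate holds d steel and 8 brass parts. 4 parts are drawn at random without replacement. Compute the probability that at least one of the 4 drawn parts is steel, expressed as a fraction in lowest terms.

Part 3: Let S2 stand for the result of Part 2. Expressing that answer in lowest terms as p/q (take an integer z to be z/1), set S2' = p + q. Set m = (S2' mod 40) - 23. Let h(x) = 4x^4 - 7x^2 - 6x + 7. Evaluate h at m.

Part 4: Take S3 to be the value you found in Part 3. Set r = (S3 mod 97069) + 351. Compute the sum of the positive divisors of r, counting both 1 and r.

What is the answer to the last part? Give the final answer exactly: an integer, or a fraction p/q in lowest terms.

Part 1: cross terms: (-20*35 - 21*11)=-931, (21*28 - -20*35)=1288, (-20*11 - -20*28)=340; twice the area = |697| = 697; area = 697/2; answer 697/2
Part 2: S1 = 697/2; threaded value p + q = 699; d = 6; total draws C(14,4) = 1001; complement C(8,4) = 70; favorable 1001 - 70 = 931; P = 133/143; answer 133/143
Part 3: S2 = 133/143; threaded value p + q = 276; m = 13; 4*(13)^4 - 7*(13)^2 - 6*(13)^1 + 7 = (114244) + (-1183) + (-78) + (7) = 112990; answer 112990
Part 4: S3 = 112990; r = 16272; 16272 = 2^4 * 3^2 * 113; sigma = (1 + 2 + 4 + 8 + 16) * (1 + 3 + 9) * (1 + 113) = 31 * 13 * 114 = 45942; answer 45942

45942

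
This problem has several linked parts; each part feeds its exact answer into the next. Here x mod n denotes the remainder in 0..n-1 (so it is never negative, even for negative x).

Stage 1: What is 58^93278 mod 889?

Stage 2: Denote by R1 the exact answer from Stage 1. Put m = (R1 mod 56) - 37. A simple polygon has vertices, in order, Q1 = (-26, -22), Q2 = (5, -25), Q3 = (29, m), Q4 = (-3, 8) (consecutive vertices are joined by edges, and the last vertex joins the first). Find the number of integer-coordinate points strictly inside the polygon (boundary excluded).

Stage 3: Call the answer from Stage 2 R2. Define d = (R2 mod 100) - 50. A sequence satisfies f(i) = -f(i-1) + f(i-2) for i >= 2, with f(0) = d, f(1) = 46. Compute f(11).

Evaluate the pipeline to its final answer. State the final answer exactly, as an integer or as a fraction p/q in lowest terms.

Stage 1: squarings mod 889: 58^1=58, 58^2=697, 58^4=415, 58^8=648, 58^16=296, 58^32=494, 58^64=450, 58^128=697, 58^256=415, 58^512=648, 58^1024=296, 58^2048=494, 58^4096=450, 58^8192=697, 58^16384=415, 58^32768=648, 58^65536=296; 58^93278 = 58^2 * 58^4 * 58^8 * 58^16 * 58^64 * 58^1024 * 58^2048 * 58^8192 * 58^16384 * 58^65536 = 333 (mod 889); answer 333
Stage 2: R1 = 333; m = 16; cross terms: (-26*-25 - 5*-22)=760, (5*16 - 29*-25)=805, (29*8 - -3*16)=280, (-3*-22 - -26*8)=274; twice the area = |2119| = 2119; area = 2119/2; boundary points = 1 + 1 + 8 + 1 = 11; strictly interior points = area - boundary/2 + 1 = 1055; answer 1055
Stage 3: R2 = 1055; d = 5; f(2) = -1*(46) + 1*(5) = -41; iterating: f(2)=-41, f(3)=87, f(4)=-128, f(5)=215, f(6)=-343, f(7)=558, f(8)=-901, f(9)=1459, f(10)=-2360, f(11)=3819; answer 3819

3819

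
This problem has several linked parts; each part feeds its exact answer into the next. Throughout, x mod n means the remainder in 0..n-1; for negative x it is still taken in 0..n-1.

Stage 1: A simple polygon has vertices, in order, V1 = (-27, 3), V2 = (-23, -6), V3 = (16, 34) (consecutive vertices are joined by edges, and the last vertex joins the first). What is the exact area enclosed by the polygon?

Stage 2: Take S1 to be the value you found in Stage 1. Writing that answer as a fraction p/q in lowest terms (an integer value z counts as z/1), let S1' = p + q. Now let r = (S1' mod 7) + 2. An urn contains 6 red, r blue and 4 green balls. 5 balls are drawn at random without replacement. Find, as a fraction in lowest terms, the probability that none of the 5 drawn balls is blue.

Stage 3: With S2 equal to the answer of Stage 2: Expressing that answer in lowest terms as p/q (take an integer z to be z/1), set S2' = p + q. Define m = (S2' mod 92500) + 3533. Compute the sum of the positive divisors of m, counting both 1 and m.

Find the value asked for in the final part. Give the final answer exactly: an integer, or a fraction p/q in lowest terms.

Stage 1: cross terms: (-27*-6 - -23*3)=231, (-23*34 - 16*-6)=-686, (16*3 - -27*34)=966; twice the area = |511| = 511; area = 511/2; answer 511/2
Stage 2: S1 = 511/2; threaded value p + q = 513; r = 4; total draws C(14,5) = 2002; favorable C(10,5) = 252; P = 18/143; answer 18/143
Stage 3: S2 = 18/143; threaded value p + q = 161; m = 3694; 3694 = 2 * 1847; sigma = (1 + 2) * (1 + 1847) = 3 * 1848 = 5544; answer 5544

5544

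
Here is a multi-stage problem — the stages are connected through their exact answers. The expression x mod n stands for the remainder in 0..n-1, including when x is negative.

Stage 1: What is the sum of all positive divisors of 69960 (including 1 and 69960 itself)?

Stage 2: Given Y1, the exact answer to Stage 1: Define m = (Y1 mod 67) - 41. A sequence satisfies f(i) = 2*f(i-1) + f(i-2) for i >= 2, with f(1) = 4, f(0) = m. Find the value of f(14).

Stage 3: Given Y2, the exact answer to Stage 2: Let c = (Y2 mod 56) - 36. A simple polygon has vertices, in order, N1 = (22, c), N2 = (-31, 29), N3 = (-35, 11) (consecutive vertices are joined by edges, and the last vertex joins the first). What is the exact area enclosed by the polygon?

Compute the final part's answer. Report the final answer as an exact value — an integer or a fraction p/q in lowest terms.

Stage 1: 69960 = 2^3 * 3 * 5 * 11 * 53; sigma = (1 + 2 + 4 + 8) * (1 + 3) * (1 + 5) * (1 + 11) * (1 + 53) = 15 * 4 * 6 * 12 * 54 = 233280; answer 233280
Stage 2: Y1 = 233280; m = 12; f(2) = 2*(4) + 1*(12) = 20; iterating: f(2)=20, f(3)=44, f(4)=108, f(5)=260, f(6)=628, f(7)=1516, f(8)=3660, f(9)=8836, f(10)=21332, f(11)=51500, f(12)=124332, f(13)=300164, f(14)=724660; answer 724660
Stage 3: Y2 = 724660; c = -16; cross terms: (22*29 - -31*-16)=142, (-31*11 - -35*29)=674, (-35*-16 - 22*11)=318; twice the area = |1134| = 1134; area = 567; answer 567

567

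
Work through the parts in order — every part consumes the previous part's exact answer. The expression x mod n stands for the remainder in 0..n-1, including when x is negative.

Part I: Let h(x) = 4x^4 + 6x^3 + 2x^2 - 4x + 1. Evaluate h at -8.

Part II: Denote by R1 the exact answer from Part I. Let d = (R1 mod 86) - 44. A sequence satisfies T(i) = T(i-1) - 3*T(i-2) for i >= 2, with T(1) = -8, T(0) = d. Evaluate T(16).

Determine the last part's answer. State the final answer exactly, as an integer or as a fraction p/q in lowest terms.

-59642

Part I: 4*(-8)^4 + 6*(-8)^3 + 2*(-8)^2 - 4*(-8)^1 + 1 = (16384) + (-3072) + (128) + (32) + (1) = 13473; answer 13473
Part II: R1 = 13473; d = 13; T(2) = 1*(-8) - 3*(13) = -47; iterating: T(2)=-47, T(3)=-23, T(4)=118, T(5)=187, T(6)=-167, T(7)=-728, T(8)=-227, T(9)=1957, T(10)=2638, T(11)=-3233, T(12)=-11147, T(13)=-1448, T(14)=31993, T(15)=36337, T(16)=-59642; answer -59642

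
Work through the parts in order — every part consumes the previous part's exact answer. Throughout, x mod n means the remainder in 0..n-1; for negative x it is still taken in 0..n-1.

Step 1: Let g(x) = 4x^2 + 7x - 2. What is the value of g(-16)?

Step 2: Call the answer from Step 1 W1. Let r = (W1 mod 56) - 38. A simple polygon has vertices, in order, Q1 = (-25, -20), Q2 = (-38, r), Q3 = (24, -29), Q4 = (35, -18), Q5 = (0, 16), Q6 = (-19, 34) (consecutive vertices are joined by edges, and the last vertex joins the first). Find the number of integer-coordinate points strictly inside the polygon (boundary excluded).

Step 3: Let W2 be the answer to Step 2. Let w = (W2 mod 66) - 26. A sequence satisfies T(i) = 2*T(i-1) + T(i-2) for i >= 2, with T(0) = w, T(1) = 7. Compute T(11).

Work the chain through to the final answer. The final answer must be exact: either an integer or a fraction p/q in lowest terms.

Step 1: 4*(-16)^2 + 7*(-16)^1 - 2 = (1024) + (-112) + (-2) = 910; answer 910
Step 2: W1 = 910; r = -24; cross terms: (-25*-24 - -38*-20)=-160, (-38*-29 - 24*-24)=1678, (24*-18 - 35*-29)=583, (35*16 - 0*-18)=560, (0*34 - -19*16)=304, (-19*-20 - -25*34)=1230; twice the area = |4195| = 4195; area = 4195/2; boundary points = 1 + 1 + 11 + 1 + 1 + 6 = 21; strictly interior points = area - boundary/2 + 1 = 2088; answer 2088
Step 3: W2 = 2088; w = 16; T(2) = 2*(7) + 1*(16) = 30; iterating: T(2)=30, T(3)=67, T(4)=164, T(5)=395, T(6)=954, T(7)=2303, T(8)=5560, T(9)=13423, T(10)=32406, T(11)=78235; answer 78235

78235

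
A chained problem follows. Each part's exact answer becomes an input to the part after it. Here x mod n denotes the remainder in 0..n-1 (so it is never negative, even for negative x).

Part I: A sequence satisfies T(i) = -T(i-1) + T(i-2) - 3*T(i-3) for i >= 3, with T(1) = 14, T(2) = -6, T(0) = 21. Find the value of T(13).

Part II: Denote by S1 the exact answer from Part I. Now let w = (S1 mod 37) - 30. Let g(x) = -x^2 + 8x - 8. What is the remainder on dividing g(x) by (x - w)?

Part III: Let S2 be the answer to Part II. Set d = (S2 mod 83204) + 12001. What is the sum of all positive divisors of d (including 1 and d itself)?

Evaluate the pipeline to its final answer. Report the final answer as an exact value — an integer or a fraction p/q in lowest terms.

184800

Part I: T(3) = -1*(-6) + 1*(14) - 3*(21) = -43; iterating: T(3)=-43, T(4)=-5, T(5)=-20, T(6)=144, T(7)=-149, T(8)=353, T(9)=-934, T(10)=1734, T(11)=-3727, T(12)=8263, T(13)=-17192; answer -17192
Part II: S1 = -17192; w = -17; remainder = value at the root: -1*(-17)^2 + 8*(-17)^1 - 8 = (-289) + (-136) + (-8) = -433; answer -433
Part III: S2 = -433; d = 94772; 94772 = 2^2 * 19 * 29 * 43; sigma = (1 + 2 + 4) * (1 + 19) * (1 + 29) * (1 + 43) = 7 * 20 * 30 * 44 = 184800; answer 184800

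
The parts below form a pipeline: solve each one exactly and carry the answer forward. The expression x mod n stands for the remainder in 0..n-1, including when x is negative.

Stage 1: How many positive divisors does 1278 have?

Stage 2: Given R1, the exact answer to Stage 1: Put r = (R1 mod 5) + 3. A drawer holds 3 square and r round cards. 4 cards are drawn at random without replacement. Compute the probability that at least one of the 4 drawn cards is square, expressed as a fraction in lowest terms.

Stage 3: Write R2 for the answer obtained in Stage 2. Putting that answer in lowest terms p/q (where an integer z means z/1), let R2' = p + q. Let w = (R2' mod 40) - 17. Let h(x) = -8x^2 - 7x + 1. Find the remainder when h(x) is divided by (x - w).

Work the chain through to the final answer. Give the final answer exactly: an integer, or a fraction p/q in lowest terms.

Stage 1: 1278 = 2 * 3^2 * 71; number of divisors = (1+1) * (2+1) * (1+1) = 12; answer 12
Stage 2: R1 = 12; r = 5; total draws C(8,4) = 70; complement C(5,4) = 5; favorable 70 - 5 = 65; P = 13/14; answer 13/14
Stage 3: R2 = 13/14; threaded value p + q = 27; w = 10; remainder = value at the root: -8*(10)^2 - 7*(10)^1 + 1 = (-800) + (-70) + (1) = -869; answer -869

-869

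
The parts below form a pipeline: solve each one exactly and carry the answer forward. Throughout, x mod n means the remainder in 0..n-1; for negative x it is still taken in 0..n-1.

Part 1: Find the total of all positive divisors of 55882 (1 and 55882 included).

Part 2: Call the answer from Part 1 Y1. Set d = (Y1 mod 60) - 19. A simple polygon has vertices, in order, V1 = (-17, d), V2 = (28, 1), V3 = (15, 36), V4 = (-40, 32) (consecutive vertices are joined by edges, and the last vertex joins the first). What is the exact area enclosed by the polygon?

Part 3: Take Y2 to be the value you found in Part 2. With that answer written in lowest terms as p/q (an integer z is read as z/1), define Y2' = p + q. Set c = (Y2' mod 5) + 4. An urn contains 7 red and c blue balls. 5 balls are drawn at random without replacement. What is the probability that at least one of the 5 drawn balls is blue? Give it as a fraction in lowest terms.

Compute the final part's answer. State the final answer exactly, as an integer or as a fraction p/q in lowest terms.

Part 1: 55882 = 2 * 27941; sigma = (1 + 2) * (1 + 27941) = 3 * 27942 = 83826; answer 83826
Part 2: Y1 = 83826; d = -13; cross terms: (-17*1 - 28*-13)=347, (28*36 - 15*1)=993, (15*32 - -40*36)=1920, (-40*-13 - -17*32)=1064; twice the area = |4324| = 4324; area = 2162; answer 2162
Part 3: Y2 = 2162; threaded value p + q = 2163; c = 7; total draws C(14,5) = 2002; complement C(7,5) = 21; favorable 2002 - 21 = 1981; P = 283/286; answer 283/286

283/286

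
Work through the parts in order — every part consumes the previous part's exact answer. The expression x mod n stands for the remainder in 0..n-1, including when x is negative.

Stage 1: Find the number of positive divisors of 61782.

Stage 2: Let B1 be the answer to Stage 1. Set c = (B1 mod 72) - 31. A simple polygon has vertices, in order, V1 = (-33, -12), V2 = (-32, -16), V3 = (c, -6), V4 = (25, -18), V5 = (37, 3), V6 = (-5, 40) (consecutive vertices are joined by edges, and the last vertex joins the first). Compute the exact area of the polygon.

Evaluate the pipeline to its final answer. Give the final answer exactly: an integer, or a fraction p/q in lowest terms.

2066

Stage 1: 61782 = 2 * 3 * 7 * 1471; number of divisors = (1+1) * (1+1) * (1+1) * (1+1) = 16; answer 16
Stage 2: B1 = 16; c = -15; cross terms: (-33*-16 - -32*-12)=144, (-32*-6 - -15*-16)=-48, (-15*-18 - 25*-6)=420, (25*3 - 37*-18)=741, (37*40 - -5*3)=1495, (-5*-12 - -33*40)=1380; twice the area = |4132| = 4132; area = 2066; answer 2066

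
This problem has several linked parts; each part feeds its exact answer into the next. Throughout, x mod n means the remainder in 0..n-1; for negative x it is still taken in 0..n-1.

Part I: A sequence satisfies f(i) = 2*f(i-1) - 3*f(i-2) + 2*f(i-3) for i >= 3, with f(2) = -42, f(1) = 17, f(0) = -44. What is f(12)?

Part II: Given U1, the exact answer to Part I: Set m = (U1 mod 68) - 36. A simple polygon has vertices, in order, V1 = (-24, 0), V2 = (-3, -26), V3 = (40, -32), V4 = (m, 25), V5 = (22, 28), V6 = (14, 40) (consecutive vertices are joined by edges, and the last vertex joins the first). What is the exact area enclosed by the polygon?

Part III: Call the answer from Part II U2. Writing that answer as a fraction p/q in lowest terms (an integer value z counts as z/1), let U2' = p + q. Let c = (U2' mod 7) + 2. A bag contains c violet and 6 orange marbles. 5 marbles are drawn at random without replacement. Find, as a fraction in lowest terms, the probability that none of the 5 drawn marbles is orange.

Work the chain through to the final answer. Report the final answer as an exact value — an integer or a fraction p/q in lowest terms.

7/429

Part I: f(3) = 2*(-42) - 3*(17) + 2*(-44) = -223; iterating: f(3)=-223, f(4)=-286, f(5)=13, f(6)=438, f(7)=265, f(8)=-758, f(9)=-1435, f(10)=-66, f(11)=2657, f(12)=2642; answer 2642
Part II: U1 = 2642; m = 22; cross terms: (-24*-26 - -3*0)=624, (-3*-32 - 40*-26)=1136, (40*25 - 22*-32)=1704, (22*28 - 22*25)=66, (22*40 - 14*28)=488, (14*0 - -24*40)=960; twice the area = |4978| = 4978; area = 2489; answer 2489
Part III: U2 = 2489; threaded value p + q = 2490; c = 7; total draws C(13,5) = 1287; favorable C(7,5) = 21; P = 7/429; answer 7/429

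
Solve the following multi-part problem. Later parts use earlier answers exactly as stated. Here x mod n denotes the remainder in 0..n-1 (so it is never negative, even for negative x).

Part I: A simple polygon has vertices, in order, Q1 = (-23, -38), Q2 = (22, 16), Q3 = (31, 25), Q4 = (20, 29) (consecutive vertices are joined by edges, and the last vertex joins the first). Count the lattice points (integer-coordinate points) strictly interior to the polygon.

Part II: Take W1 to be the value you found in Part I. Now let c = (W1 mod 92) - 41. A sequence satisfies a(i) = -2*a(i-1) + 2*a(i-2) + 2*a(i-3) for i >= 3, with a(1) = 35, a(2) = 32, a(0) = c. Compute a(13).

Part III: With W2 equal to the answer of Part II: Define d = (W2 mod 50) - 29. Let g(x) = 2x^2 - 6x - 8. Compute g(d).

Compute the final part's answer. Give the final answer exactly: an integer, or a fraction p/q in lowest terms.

208

Part I: cross terms: (-23*16 - 22*-38)=468, (22*25 - 31*16)=54, (31*29 - 20*25)=399, (20*-38 - -23*29)=-93; twice the area = |828| = 828; area = 414; boundary points = 9 + 9 + 1 + 1 = 20; strictly interior points = area - boundary/2 + 1 = 405; answer 405
Part II: W1 = 405; c = -4; a(3) = -2*(32) + 2*(35) + 2*(-4) = -2; iterating: a(3)=-2, a(4)=138, a(5)=-216, a(6)=704, a(7)=-1564, a(8)=4104, a(9)=-9928, a(10)=24936, a(11)=-61520, a(12)=153056, a(13)=-379280; answer -379280
Part III: W2 = -379280; d = -9; 2*(-9)^2 - 6*(-9)^1 - 8 = (162) + (54) + (-8) = 208; answer 208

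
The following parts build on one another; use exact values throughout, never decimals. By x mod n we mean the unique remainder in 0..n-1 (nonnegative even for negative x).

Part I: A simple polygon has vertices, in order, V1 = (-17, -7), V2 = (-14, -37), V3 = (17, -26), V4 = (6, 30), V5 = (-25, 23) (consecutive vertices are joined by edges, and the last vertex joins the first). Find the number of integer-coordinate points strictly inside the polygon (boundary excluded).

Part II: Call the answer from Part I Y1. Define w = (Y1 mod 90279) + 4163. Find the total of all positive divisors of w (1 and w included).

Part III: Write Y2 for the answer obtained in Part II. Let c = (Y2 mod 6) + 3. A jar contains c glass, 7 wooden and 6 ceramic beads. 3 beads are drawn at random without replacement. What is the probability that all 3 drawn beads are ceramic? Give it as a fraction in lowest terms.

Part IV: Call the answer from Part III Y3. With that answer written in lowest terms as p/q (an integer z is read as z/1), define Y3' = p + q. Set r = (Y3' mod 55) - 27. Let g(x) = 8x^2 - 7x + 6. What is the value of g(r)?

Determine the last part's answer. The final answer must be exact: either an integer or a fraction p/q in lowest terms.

24

Part I: cross terms: (-17*-37 - -14*-7)=531, (-14*-26 - 17*-37)=993, (17*30 - 6*-26)=666, (6*23 - -25*30)=888, (-25*-7 - -17*23)=566; twice the area = |3644| = 3644; area = 1822; boundary points = 3 + 1 + 1 + 1 + 2 = 8; strictly interior points = area - boundary/2 + 1 = 1819; answer 1819
Part II: Y1 = 1819; w = 5982; 5982 = 2 * 3 * 997; sigma = (1 + 2) * (1 + 3) * (1 + 997) = 3 * 4 * 998 = 11976; answer 11976
Part III: Y2 = 11976; c = 3; total draws C(16,3) = 560; favorable C(6,3) = 20; P = 1/28; answer 1/28
Part IV: Y3 = 1/28; threaded value p + q = 29; r = 2; 8*(2)^2 - 7*(2)^1 + 6 = (32) + (-14) + (6) = 24; answer 24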